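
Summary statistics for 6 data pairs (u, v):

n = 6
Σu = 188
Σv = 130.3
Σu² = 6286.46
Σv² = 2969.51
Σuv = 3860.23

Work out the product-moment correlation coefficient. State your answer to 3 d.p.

-0.946

r = (nΣuv − ΣuΣv) / √[(nΣu² − (Σu)²)(nΣv² − (Σv)²)]
Numerator: 6×3860.23 − 188×130.3 = -1335.02
Denominator: √[(37718.76 − 35344)(17817.06 − 16978.09)] = √[2374.76 × 838.97] = 1411.5071
r = -1335.02 / 1411.5071 ≈ -0.946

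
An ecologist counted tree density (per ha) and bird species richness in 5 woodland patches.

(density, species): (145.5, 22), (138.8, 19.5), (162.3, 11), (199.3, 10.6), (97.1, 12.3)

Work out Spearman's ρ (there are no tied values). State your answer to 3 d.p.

Rank density: 3, 2, 4, 5, 1
Rank species: 5, 4, 2, 1, 3
d = rank(density) − rank(species): -2, -2, 2, 4, -2; Σd² = 32
ρ = 1 − 6Σd² / [n(n²−1)] = 1 − 6×32 / (5×24) = 1 − 192/120 ≈ -0.600

-0.600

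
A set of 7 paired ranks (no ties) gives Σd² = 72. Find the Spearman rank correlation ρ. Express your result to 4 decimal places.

-0.2857

ρ = 1 − 6Σd² / [n(n²−1)] = 1 − 6×72 / (7×48)
  = 1 − 432/336 = 1 − 1.28571 ≈ -0.2857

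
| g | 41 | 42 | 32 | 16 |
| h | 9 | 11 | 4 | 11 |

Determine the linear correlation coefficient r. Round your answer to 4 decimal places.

n = 4, Σg = 131, Σh = 35, Σg² = 4725, Σh² = 339, Σgh = 1135
nΣgh − ΣgΣh = 4540 − 4585 = -45
nΣg² − (Σg)² = 18900 − 17161 = 1739; nΣh² − (Σh)² = 1356 − 1225 = 131
r = -45 / √(1739 × 131) = -45 / 477.2934 ≈ -0.0943

-0.0943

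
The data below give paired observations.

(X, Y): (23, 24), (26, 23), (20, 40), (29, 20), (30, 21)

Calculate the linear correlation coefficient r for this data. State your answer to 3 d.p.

n = 5, ΣX = 128, ΣY = 128, ΣX² = 3346, ΣY² = 3546, ΣXY = 3160
nΣXY − ΣXΣY = 15800 − 16384 = -584
nΣX² − (ΣX)² = 16730 − 16384 = 346; nΣY² − (ΣY)² = 17730 − 16384 = 1346
r = -584 / √(346 × 1346) = -584 / 682.4339 ≈ -0.856

-0.856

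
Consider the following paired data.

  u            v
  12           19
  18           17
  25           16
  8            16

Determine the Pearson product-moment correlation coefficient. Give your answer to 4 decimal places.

-0.2863

n = 4, Σu = 63, Σv = 68, Σu² = 1157, Σv² = 1162, Σuv = 1062
nΣuv − ΣuΣv = 4248 − 4284 = -36
nΣu² − (Σu)² = 4628 − 3969 = 659; nΣv² − (Σv)² = 4648 − 4624 = 24
r = -36 / √(659 × 24) = -36 / 125.7617 ≈ -0.2863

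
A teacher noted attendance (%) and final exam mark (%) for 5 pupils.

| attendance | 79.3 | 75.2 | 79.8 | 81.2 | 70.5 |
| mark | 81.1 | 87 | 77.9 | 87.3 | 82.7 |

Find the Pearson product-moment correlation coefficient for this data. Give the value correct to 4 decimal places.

n = 5, Σx = 386, Σy = 416, Σx² = 29875.26, Σy² = 34675.2, Σxy = 32109.16
nΣxy − ΣxΣy = 160545.8 − 160576 = -30.2
nΣx² − (Σx)² = 149376.3 − 148996 = 380.3; nΣy² − (Σy)² = 173376 − 173056 = 320
r = -30.2 / √(380.3 × 320) = -30.2 / 348.8495 ≈ -0.0866

-0.0866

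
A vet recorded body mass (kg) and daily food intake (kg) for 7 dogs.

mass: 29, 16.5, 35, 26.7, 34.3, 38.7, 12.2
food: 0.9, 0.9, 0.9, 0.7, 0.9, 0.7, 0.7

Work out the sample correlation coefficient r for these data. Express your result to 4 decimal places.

n = 7, Σx = 192.4, Σy = 5.7, Σx² = 5874.16, Σy² = 4.71, Σxy = 157.64
nΣxy − ΣxΣy = 1103.48 − 1096.68 = 6.8
nΣx² − (Σx)² = 41119.12 − 37017.76 = 4101.36; nΣy² − (Σy)² = 32.97 − 32.49 = 0.48
r = 6.8 / √(4101.36 × 0.48) = 6.8 / 44.3695 ≈ 0.1533

0.1533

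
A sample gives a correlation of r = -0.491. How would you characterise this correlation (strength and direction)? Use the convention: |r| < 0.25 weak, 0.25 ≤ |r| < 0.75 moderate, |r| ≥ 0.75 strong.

moderate negative

r = -0.491 < 0 so the relationship is negative.
|r| = 0.491, which falls in the moderate range.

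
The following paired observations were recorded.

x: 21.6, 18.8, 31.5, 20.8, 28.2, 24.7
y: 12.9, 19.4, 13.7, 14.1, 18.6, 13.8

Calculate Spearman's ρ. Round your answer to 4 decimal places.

Rank x: 3, 1, 6, 2, 5, 4
Rank y: 1, 6, 2, 4, 5, 3
d = rank(x) − rank(y): 2, -5, 4, -2, 0, 1; Σd² = 50
ρ = 1 − 6Σd² / [n(n²−1)] = 1 − 6×50 / (6×35) = 1 − 300/210 ≈ -0.4286

-0.4286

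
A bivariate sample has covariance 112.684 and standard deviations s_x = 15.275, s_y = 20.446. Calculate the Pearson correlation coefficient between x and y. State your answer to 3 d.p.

0.361

r = Cov(x,y) / (s_x · s_y) = 112.684 / (15.275 × 20.446)
  = 112.684 / 312.3127 ≈ 0.361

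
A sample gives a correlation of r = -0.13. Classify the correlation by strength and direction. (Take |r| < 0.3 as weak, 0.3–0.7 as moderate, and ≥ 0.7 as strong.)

r = -0.13 < 0 so the relationship is negative.
|r| = 0.13, which falls in the weak range.

weak negative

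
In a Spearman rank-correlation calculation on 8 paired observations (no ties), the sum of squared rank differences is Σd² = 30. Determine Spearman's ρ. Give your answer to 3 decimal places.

ρ = 1 − 6Σd² / [n(n²−1)] = 1 − 6×30 / (8×63)
  = 1 − 180/504 = 1 − 0.3571 ≈ 0.643

0.643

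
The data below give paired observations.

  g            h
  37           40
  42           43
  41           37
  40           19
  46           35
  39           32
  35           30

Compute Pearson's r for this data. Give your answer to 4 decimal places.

n = 7, Σg = 280, Σh = 236, Σg² = 11276, Σh² = 8328, Σgh = 9471
nΣgh − ΣgΣh = 66297 − 66080 = 217
nΣg² − (Σg)² = 78932 − 78400 = 532; nΣh² − (Σh)² = 58296 − 55696 = 2600
r = 217 / √(532 × 2600) = 217 / 1176.0952 ≈ 0.1845

0.1845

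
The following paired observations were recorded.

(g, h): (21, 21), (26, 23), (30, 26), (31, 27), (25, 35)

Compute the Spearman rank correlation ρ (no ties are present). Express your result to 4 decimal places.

0.4000

Rank g: 1, 3, 4, 5, 2
Rank h: 1, 2, 3, 4, 5
d = rank(g) − rank(h): 0, 1, 1, 1, -3; Σd² = 12
ρ = 1 − 6Σd² / [n(n²−1)] = 1 − 6×12 / (5×24) = 1 − 72/120 ≈ 0.4000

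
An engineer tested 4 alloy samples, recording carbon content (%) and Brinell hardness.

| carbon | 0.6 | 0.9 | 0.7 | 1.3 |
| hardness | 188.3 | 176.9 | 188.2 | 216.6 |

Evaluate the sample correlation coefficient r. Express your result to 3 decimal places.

0.748

n = 4, Σx = 3.5, Σy = 770, Σx² = 3.35, Σy² = 149085.3, Σxy = 685.51
nΣxy − ΣxΣy = 2742.04 − 2695 = 47.04
nΣx² − (Σx)² = 13.4 − 12.25 = 1.15; nΣy² − (Σy)² = 596341.2 − 592900 = 3441.2
r = 47.04 / √(1.15 × 3441.2) = 47.04 / 62.9077 ≈ 0.748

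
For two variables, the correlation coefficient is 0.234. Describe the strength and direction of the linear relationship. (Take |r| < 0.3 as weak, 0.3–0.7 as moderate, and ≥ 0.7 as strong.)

r = 0.234 > 0 so the relationship is positive.
|r| = 0.234, which falls in the weak range.

weak positive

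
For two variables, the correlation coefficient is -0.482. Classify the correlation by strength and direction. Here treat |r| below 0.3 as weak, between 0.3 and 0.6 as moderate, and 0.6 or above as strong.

moderate negative

r = -0.482 < 0 so the relationship is negative.
|r| = 0.482, which falls in the moderate range.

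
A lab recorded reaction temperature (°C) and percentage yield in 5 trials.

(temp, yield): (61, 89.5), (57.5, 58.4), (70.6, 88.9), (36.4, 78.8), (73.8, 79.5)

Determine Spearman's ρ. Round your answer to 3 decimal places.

Rank temp: 3, 2, 4, 1, 5
Rank yield: 5, 1, 4, 2, 3
d = rank(temp) − rank(yield): -2, 1, 0, -1, 2; Σd² = 10
ρ = 1 − 6Σd² / [n(n²−1)] = 1 − 6×10 / (5×24) = 1 − 60/120 ≈ 0.500

0.500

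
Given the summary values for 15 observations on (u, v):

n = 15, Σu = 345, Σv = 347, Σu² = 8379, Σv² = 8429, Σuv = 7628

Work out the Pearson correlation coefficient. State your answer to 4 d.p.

-0.8358

r = (nΣuv − ΣuΣv) / √[(nΣu² − (Σu)²)(nΣv² − (Σv)²)]
Numerator: 15×7628 − 345×347 = -5295
Denominator: √[(125685 − 119025)(126435 − 120409)] = √[6660 × 6026] = 6335.0738
r = -5295 / 6335.0738 ≈ -0.8358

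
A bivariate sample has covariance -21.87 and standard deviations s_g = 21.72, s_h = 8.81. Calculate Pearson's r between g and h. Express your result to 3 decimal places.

-0.114

r = Cov(g,h) / (s_g · s_h) = -21.87 / (21.72 × 8.81)
  = -21.87 / 191.3532 ≈ -0.114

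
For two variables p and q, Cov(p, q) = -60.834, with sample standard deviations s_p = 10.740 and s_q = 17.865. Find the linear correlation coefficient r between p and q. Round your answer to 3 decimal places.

-0.317

r = Cov(p,q) / (s_p · s_q) = -60.834 / (10.740 × 17.865)
  = -60.834 / 191.8701 ≈ -0.317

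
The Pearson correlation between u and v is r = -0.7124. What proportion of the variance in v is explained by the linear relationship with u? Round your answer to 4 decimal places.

0.5075

r² = (-0.7124)² = 0.5075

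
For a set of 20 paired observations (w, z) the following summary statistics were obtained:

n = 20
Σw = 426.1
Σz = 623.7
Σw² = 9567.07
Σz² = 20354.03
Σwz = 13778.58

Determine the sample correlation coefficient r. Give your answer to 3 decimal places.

r = (nΣwz − ΣwΣz) / √[(nΣw² − (Σw)²)(nΣz² − (Σz)²)]
Numerator: 20×13778.58 − 426.1×623.7 = 9813.03
Denominator: √[(191341.4 − 181561.21)(407080.6 − 389001.69)] = √[9780.19 × 18078.91] = 13297.1867
r = 9813.03 / 13297.1867 ≈ 0.738

0.738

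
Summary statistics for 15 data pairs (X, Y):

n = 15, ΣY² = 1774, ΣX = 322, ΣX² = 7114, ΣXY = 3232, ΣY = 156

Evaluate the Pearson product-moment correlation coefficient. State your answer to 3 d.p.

r = (nΣXY − ΣXΣY) / √[(nΣX² − (ΣX)²)(nΣY² − (ΣY)²)]
Numerator: 15×3232 − 322×156 = -1752
Denominator: √[(106710 − 103684)(26610 − 24336)] = √[3026 × 2274] = 2623.1897
r = -1752 / 2623.1897 ≈ -0.668

-0.668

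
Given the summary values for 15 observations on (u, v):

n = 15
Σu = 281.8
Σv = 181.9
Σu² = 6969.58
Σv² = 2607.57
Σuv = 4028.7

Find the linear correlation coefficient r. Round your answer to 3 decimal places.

0.745

r = (nΣuv − ΣuΣv) / √[(nΣu² − (Σu)²)(nΣv² − (Σv)²)]
Numerator: 15×4028.7 − 281.8×181.9 = 9171.08
Denominator: √[(104543.7 − 79411.24)(39113.55 − 33087.61)] = √[25132.46 × 6025.94] = 12306.3681
r = 9171.08 / 12306.3681 ≈ 0.745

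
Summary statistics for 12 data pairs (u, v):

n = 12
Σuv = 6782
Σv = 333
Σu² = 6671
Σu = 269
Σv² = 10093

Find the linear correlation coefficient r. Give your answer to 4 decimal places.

r = (nΣuv − ΣuΣv) / √[(nΣu² − (Σu)²)(nΣv² − (Σv)²)]
Numerator: 12×6782 − 269×333 = -8193
Denominator: √[(80052 − 72361)(121116 − 110889)] = √[7691 × 10227] = 8868.8137
r = -8193 / 8868.8137 ≈ -0.9238

-0.9238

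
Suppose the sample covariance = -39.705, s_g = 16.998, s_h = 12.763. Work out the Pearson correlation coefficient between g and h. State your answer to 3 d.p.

-0.183

r = Cov(g,h) / (s_g · s_h) = -39.705 / (16.998 × 12.763)
  = -39.705 / 216.9455 ≈ -0.183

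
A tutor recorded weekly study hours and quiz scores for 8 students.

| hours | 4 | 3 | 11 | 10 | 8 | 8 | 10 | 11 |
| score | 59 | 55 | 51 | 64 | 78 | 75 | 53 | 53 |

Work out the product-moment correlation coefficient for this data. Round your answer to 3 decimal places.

n = 8, Σx = 65, Σy = 488, Σx² = 595, Σy² = 30530, Σxy = 3939
nΣxy − ΣxΣy = 31512 − 31720 = -208
nΣx² − (Σx)² = 4760 − 4225 = 535; nΣy² − (Σy)² = 244240 − 238144 = 6096
r = -208 / √(535 × 6096) = -208 / 1805.9236 ≈ -0.115

-0.115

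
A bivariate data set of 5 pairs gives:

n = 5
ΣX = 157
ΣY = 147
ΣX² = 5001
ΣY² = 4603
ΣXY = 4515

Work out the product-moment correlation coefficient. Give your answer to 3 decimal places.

r = (nΣXY − ΣXΣY) / √[(nΣX² − (ΣX)²)(nΣY² − (ΣY)²)]
Numerator: 5×4515 − 157×147 = -504
Denominator: √[(25005 − 24649)(23015 − 21609)] = √[356 × 1406] = 707.4857
r = -504 / 707.4857 ≈ -0.712

-0.712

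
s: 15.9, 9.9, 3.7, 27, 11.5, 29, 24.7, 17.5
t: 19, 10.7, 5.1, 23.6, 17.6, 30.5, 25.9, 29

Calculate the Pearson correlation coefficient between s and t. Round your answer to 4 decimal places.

n = 8, Σs = 139.2, Σt = 161.4, Σs² = 2983.1, Σt² = 3810.28, Σst = 3298.23
nΣst − ΣsΣt = 26385.84 − 22466.88 = 3918.96
nΣs² − (Σs)² = 23864.8 − 19376.64 = 4488.16; nΣt² − (Σt)² = 30482.24 − 26049.96 = 4432.28
r = 3918.96 / √(4488.16 × 4432.28) = 3918.96 / 4460.1325 ≈ 0.8787

0.8787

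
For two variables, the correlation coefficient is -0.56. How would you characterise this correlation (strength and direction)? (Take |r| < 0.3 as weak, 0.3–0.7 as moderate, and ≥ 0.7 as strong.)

r = -0.56 < 0 so the relationship is negative.
|r| = 0.56, which falls in the moderate range.

moderate negative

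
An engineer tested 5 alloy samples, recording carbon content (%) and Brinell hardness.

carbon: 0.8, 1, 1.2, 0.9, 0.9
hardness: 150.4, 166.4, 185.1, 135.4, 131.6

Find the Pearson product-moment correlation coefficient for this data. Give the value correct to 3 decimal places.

n = 5, Σx = 4.8, Σy = 768.9, Σx² = 4.7, Σy² = 120222.85, Σxy = 749.14
nΣxy − ΣxΣy = 3745.7 − 3690.72 = 54.98
nΣx² − (Σx)² = 23.5 − 23.04 = 0.46; nΣy² − (Σy)² = 601114.25 − 591207.21 = 9907.04
r = 54.98 / √(0.46 × 9907.04) = 54.98 / 67.5073 ≈ 0.814

0.814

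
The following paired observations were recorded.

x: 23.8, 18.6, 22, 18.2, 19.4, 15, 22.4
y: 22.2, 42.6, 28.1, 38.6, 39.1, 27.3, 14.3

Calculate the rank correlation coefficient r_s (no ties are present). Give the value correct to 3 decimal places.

Rank x: 7, 3, 5, 2, 4, 1, 6
Rank y: 2, 7, 4, 5, 6, 3, 1
d = rank(x) − rank(y): 5, -4, 1, -3, -2, -2, 5; Σd² = 84
ρ = 1 − 6Σd² / [n(n²−1)] = 1 − 6×84 / (7×48) = 1 − 504/336 ≈ -0.500

-0.500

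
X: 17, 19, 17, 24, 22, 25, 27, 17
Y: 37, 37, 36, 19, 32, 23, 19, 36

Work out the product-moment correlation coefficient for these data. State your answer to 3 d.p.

-0.934

n = 8, ΣX = 168, ΣY = 239, ΣX² = 3642, ΣY² = 7605, ΣXY = 4804
nΣXY − ΣXΣY = 38432 − 40152 = -1720
nΣX² − (ΣX)² = 29136 − 28224 = 912; nΣY² − (ΣY)² = 60840 − 57121 = 3719
r = -1720 / √(912 × 3719) = -1720 / 1841.6645 ≈ -0.934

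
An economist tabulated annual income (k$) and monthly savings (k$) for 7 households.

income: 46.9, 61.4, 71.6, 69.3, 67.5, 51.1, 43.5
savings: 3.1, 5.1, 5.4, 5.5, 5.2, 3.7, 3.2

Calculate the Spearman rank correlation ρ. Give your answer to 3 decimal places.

Rank income: 2, 4, 7, 6, 5, 3, 1
Rank savings: 1, 4, 6, 7, 5, 3, 2
d = rank(income) − rank(savings): 1, 0, 1, -1, 0, 0, -1; Σd² = 4
ρ = 1 − 6Σd² / [n(n²−1)] = 1 − 6×4 / (7×48) = 1 − 24/336 ≈ 0.929

0.929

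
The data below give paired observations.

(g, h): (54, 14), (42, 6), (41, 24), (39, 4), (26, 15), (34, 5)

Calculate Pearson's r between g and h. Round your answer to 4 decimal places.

0.0922

n = 6, Σg = 236, Σh = 68, Σg² = 9714, Σh² = 1074, Σgh = 2708
nΣgh − ΣgΣh = 16248 − 16048 = 200
nΣg² − (Σg)² = 58284 − 55696 = 2588; nΣh² − (Σh)² = 6444 − 4624 = 1820
r = 200 / √(2588 × 1820) = 200 / 2170.2903 ≈ 0.0922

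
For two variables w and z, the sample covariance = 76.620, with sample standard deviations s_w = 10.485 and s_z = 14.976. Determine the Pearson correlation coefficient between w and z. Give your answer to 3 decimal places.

0.488

r = Cov(w,z) / (s_w · s_z) = 76.620 / (10.485 × 14.976)
  = 76.620 / 157.0234 ≈ 0.488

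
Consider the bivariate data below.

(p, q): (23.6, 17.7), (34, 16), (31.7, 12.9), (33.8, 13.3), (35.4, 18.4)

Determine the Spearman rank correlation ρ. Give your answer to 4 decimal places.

0.4000

Rank p: 1, 4, 2, 3, 5
Rank q: 4, 3, 1, 2, 5
d = rank(p) − rank(q): -3, 1, 1, 1, 0; Σd² = 12
ρ = 1 − 6Σd² / [n(n²−1)] = 1 − 6×12 / (5×24) = 1 − 72/120 ≈ 0.4000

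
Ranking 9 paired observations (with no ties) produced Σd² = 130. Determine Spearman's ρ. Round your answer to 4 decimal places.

ρ = 1 − 6Σd² / [n(n²−1)] = 1 − 6×130 / (9×80)
  = 1 − 780/720 = 1 − 1.08333 ≈ -0.0833

-0.0833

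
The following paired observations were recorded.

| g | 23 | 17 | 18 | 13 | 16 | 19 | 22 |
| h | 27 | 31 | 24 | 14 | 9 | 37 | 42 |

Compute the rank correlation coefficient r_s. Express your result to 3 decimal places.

Rank g: 7, 3, 4, 1, 2, 5, 6
Rank h: 4, 5, 3, 2, 1, 6, 7
d = rank(g) − rank(h): 3, -2, 1, -1, 1, -1, -1; Σd² = 18
ρ = 1 − 6Σd² / [n(n²−1)] = 1 − 6×18 / (7×48) = 1 − 108/336 ≈ 0.679

0.679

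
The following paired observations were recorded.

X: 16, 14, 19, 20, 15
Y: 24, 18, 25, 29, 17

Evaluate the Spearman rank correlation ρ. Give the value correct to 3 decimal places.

Rank X: 3, 1, 4, 5, 2
Rank Y: 3, 2, 4, 5, 1
d = rank(X) − rank(Y): 0, -1, 0, 0, 1; Σd² = 2
ρ = 1 − 6Σd² / [n(n²−1)] = 1 − 6×2 / (5×24) = 1 − 12/120 ≈ 0.900

0.900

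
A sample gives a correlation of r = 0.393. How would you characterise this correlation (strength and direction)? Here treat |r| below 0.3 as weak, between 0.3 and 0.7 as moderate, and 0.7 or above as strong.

moderate positive

r = 0.393 > 0 so the relationship is positive.
|r| = 0.393, which falls in the moderate range.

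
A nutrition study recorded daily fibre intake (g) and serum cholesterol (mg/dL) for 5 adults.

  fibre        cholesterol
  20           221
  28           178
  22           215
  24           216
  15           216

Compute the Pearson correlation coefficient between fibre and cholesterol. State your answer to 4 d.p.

-0.7220

n = 5, Σx = 109, Σy = 1046, Σx² = 2469, Σy² = 220062, Σxy = 22558
nΣxy − ΣxΣy = 112790 − 114014 = -1224
nΣx² − (Σx)² = 12345 − 11881 = 464; nΣy² − (Σy)² = 1100310 − 1094116 = 6194
r = -1224 / √(464 × 6194) = -1224 / 1695.2923 ≈ -0.7220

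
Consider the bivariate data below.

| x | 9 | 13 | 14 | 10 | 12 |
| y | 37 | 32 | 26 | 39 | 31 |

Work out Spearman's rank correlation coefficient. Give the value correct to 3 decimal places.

-0.800

Rank x: 1, 4, 5, 2, 3
Rank y: 4, 3, 1, 5, 2
d = rank(x) − rank(y): -3, 1, 4, -3, 1; Σd² = 36
ρ = 1 − 6Σd² / [n(n²−1)] = 1 − 6×36 / (5×24) = 1 − 216/120 ≈ -0.800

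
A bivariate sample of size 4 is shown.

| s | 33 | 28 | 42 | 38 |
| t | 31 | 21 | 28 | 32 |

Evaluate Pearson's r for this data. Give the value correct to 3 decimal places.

n = 4, Σs = 141, Σt = 112, Σs² = 5081, Σt² = 3210, Σst = 4003
nΣst − ΣsΣt = 16012 − 15792 = 220
nΣs² − (Σs)² = 20324 − 19881 = 443; nΣt² − (Σt)² = 12840 − 12544 = 296
r = 220 / √(443 × 296) = 220 / 362.1160 ≈ 0.608

0.608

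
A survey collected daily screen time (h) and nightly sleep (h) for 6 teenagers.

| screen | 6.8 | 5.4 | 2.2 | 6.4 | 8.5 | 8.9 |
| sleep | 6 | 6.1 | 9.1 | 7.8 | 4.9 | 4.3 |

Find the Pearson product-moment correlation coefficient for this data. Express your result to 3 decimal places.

-0.899

n = 6, Σx = 38.2, Σy = 38.2, Σx² = 272.66, Σy² = 259.36, Σxy = 223.6
nΣxy − ΣxΣy = 1341.6 − 1459.24 = -117.64
nΣx² − (Σx)² = 1635.96 − 1459.24 = 176.72; nΣy² − (Σy)² = 1556.16 − 1459.24 = 96.92
r = -117.64 / √(176.72 × 96.92) = -117.64 / 130.8728 ≈ -0.899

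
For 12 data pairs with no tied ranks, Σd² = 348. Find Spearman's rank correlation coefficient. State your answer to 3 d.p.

ρ = 1 − 6Σd² / [n(n²−1)] = 1 − 6×348 / (12×143)
  = 1 − 2088/1716 = 1 − 1.2168 ≈ -0.217

-0.217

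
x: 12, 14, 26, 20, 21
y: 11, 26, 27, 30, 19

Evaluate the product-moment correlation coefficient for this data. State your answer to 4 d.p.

0.5528

n = 5, Σx = 93, Σy = 113, Σx² = 1857, Σy² = 2787, Σxy = 2197
nΣxy − ΣxΣy = 10985 − 10509 = 476
nΣx² − (Σx)² = 9285 − 8649 = 636; nΣy² − (Σy)² = 13935 − 12769 = 1166
r = 476 / √(636 × 1166) = 476 / 861.1481 ≈ 0.5528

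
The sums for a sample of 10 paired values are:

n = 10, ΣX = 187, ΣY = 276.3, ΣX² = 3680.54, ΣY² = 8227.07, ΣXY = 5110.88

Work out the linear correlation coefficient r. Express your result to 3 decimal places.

r = (nΣXY − ΣXΣY) / √[(nΣX² − (ΣX)²)(nΣY² − (ΣY)²)]
Numerator: 10×5110.88 − 187×276.3 = -559.3
Denominator: √[(36805.4 − 34969)(82270.7 − 76341.69)] = √[1836.4 × 5929.01] = 3299.7021
r = -559.3 / 3299.7021 ≈ -0.170

-0.170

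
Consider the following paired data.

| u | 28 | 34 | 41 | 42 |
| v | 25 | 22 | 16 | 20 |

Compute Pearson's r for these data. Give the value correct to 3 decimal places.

-0.873

n = 4, Σu = 145, Σv = 83, Σu² = 5385, Σv² = 1765, Σuv = 2944
nΣuv − ΣuΣv = 11776 − 12035 = -259
nΣu² − (Σu)² = 21540 − 21025 = 515; nΣv² − (Σv)² = 7060 − 6889 = 171
r = -259 / √(515 × 171) = -259 / 296.7575 ≈ -0.873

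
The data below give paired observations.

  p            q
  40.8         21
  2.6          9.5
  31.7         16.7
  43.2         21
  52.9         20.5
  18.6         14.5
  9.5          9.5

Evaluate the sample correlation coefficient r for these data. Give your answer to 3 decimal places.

n = 7, Σp = 199.3, Σq = 112.7, Σp² = 7777.15, Σq² = 1971.89, Σpq = 3762.49
nΣpq − ΣpΣq = 26337.43 − 22461.11 = 3876.32
nΣp² − (Σp)² = 54440.05 − 39720.49 = 14719.56; nΣq² − (Σq)² = 13803.23 − 12701.29 = 1101.94
r = 3876.32 / √(14719.56 × 1101.94) = 3876.32 / 4027.4150 ≈ 0.962

0.962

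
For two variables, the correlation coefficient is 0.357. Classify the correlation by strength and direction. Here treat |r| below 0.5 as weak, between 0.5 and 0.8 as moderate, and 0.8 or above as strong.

weak positive

r = 0.357 > 0 so the relationship is positive.
|r| = 0.357, which falls in the weak range.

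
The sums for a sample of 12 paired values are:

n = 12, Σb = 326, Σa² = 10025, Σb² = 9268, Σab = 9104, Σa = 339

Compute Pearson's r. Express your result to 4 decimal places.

-0.2456

r = (nΣab − ΣaΣb) / √[(nΣa² − (Σa)²)(nΣb² − (Σb)²)]
Numerator: 12×9104 − 339×326 = -1266
Denominator: √[(120300 − 114921)(111216 − 106276)] = √[5379 × 4940] = 5154.8288
r = -1266 / 5154.8288 ≈ -0.2456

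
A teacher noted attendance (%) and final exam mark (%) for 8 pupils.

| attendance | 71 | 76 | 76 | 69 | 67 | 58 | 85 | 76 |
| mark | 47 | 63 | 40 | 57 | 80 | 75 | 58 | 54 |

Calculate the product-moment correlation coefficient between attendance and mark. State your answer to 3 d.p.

-0.541

n = 8, Σx = 578, Σy = 474, Σx² = 42208, Σy² = 29332, Σxy = 33842
nΣxy − ΣxΣy = 270736 − 273972 = -3236
nΣx² − (Σx)² = 337664 − 334084 = 3580; nΣy² − (Σy)² = 234656 − 224676 = 9980
r = -3236 / √(3580 × 9980) = -3236 / 5977.3238 ≈ -0.541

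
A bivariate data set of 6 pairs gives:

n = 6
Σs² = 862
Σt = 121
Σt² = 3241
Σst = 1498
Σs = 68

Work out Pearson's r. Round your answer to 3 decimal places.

0.468

r = (nΣst − ΣsΣt) / √[(nΣs² − (Σs)²)(nΣt² − (Σt)²)]
Numerator: 6×1498 − 68×121 = 760
Denominator: √[(5172 − 4624)(19446 − 14641)] = √[548 × 4805] = 1622.6953
r = 760 / 1622.6953 ≈ 0.468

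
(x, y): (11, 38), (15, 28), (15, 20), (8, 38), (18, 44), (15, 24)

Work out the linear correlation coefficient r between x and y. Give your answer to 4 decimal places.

n = 6, Σx = 82, Σy = 192, Σx² = 1184, Σy² = 6584, Σxy = 2594
nΣxy − ΣxΣy = 15564 − 15744 = -180
nΣx² − (Σx)² = 7104 − 6724 = 380; nΣy² − (Σy)² = 39504 − 36864 = 2640
r = -180 / √(380 × 2640) = -180 / 1001.5987 ≈ -0.1797

-0.1797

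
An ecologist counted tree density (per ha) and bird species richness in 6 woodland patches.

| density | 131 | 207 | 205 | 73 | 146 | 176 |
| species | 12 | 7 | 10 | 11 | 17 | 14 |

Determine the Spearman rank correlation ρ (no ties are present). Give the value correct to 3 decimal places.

-0.486

Rank density: 2, 6, 5, 1, 3, 4
Rank species: 4, 1, 2, 3, 6, 5
d = rank(density) − rank(species): -2, 5, 3, -2, -3, -1; Σd² = 52
ρ = 1 − 6Σd² / [n(n²−1)] = 1 − 6×52 / (6×35) = 1 − 312/210 ≈ -0.486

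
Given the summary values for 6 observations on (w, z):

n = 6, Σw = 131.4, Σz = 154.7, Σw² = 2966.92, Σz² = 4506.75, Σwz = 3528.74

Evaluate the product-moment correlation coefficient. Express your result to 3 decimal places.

r = (nΣwz − ΣwΣz) / √[(nΣw² − (Σw)²)(nΣz² − (Σz)²)]
Numerator: 6×3528.74 − 131.4×154.7 = 844.86
Denominator: √[(17801.52 − 17265.96)(27040.5 − 23932.09)] = √[535.56 × 3108.41] = 1290.2481
r = 844.86 / 1290.2481 ≈ 0.655

0.655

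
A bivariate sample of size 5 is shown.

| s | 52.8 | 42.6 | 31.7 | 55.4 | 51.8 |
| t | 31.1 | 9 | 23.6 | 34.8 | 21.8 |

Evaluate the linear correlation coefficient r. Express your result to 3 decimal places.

n = 5, Σs = 234.3, Σt = 120.3, Σs² = 11359.89, Σt² = 3291.45, Σst = 5830.76
nΣst − ΣsΣt = 29153.8 − 28186.29 = 967.51
nΣs² − (Σs)² = 56799.45 − 54896.49 = 1902.96; nΣt² − (Σt)² = 16457.25 − 14472.09 = 1985.16
r = 967.51 / √(1902.96 × 1985.16) = 967.51 / 1943.6255 ≈ 0.498

0.498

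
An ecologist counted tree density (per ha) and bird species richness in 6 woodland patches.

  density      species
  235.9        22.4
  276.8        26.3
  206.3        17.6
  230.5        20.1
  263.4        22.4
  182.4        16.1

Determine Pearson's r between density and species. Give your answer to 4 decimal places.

n = 6, Σx = 1395.3, Σy = 124.9, Σx² = 330606.31, Σy² = 2668.19, Σxy = 29664.73
nΣxy − ΣxΣy = 177988.38 − 174272.97 = 3715.41
nΣx² − (Σx)² = 1983637.86 − 1946862.09 = 36775.77; nΣy² − (Σy)² = 16009.14 − 15600.01 = 409.13
r = 3715.41 / √(36775.77 × 409.13) = 3715.41 / 3878.9265 ≈ 0.9578

0.9578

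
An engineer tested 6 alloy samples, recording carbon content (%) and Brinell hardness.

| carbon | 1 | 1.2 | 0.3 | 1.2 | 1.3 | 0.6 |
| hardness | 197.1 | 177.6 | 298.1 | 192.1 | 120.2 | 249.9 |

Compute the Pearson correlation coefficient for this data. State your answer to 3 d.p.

-0.951

n = 6, Σx = 5.6, Σy = 1235, Σx² = 6.02, Σy² = 273054.24, Σxy = 1036.37
nΣxy − ΣxΣy = 6218.22 − 6916 = -697.78
nΣx² − (Σx)² = 36.12 − 31.36 = 4.76; nΣy² − (Σy)² = 1638325.44 − 1525225 = 113100.44
r = -697.78 / √(4.76 × 113100.44) = -697.78 / 733.7289 ≈ -0.951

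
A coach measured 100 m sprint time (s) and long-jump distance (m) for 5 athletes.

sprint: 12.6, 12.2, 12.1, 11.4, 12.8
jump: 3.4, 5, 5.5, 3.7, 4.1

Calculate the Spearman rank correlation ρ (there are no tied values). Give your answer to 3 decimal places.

-0.200

Rank sprint: 4, 3, 2, 1, 5
Rank jump: 1, 4, 5, 2, 3
d = rank(sprint) − rank(jump): 3, -1, -3, -1, 2; Σd² = 24
ρ = 1 − 6Σd² / [n(n²−1)] = 1 − 6×24 / (5×24) = 1 − 144/120 ≈ -0.200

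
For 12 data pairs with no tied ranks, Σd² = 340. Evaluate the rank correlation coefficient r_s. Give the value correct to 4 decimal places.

ρ = 1 − 6Σd² / [n(n²−1)] = 1 − 6×340 / (12×143)
  = 1 − 2040/1716 = 1 − 1.18881 ≈ -0.1888

-0.1888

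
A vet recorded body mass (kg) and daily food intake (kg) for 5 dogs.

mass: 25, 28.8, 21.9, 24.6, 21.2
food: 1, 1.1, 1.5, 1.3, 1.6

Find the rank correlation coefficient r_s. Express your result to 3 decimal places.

Rank mass: 4, 5, 2, 3, 1
Rank food: 1, 2, 4, 3, 5
d = rank(mass) − rank(food): 3, 3, -2, 0, -4; Σd² = 38
ρ = 1 − 6Σd² / [n(n²−1)] = 1 − 6×38 / (5×24) = 1 − 228/120 ≈ -0.900

-0.900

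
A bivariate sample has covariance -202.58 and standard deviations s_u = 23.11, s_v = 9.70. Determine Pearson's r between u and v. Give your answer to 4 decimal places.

r = Cov(u,v) / (s_u · s_v) = -202.58 / (23.11 × 9.70)
  = -202.58 / 224.1670 ≈ -0.9037

-0.9037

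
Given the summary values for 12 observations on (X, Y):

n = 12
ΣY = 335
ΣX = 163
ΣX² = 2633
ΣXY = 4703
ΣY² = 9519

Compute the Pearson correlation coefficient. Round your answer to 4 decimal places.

0.5770

r = (nΣXY − ΣXΣY) / √[(nΣX² − (ΣX)²)(nΣY² − (ΣY)²)]
Numerator: 12×4703 − 163×335 = 1831
Denominator: √[(31596 − 26569)(114228 − 112225)] = √[5027 × 2003] = 3173.1815
r = 1831 / 3173.1815 ≈ 0.5770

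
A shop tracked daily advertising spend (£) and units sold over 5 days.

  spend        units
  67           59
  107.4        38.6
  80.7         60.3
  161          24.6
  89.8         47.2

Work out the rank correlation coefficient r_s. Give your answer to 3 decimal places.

Rank spend: 1, 4, 2, 5, 3
Rank units: 4, 2, 5, 1, 3
d = rank(spend) − rank(units): -3, 2, -3, 4, 0; Σd² = 38
ρ = 1 − 6Σd² / [n(n²−1)] = 1 − 6×38 / (5×24) = 1 − 228/120 ≈ -0.900

-0.900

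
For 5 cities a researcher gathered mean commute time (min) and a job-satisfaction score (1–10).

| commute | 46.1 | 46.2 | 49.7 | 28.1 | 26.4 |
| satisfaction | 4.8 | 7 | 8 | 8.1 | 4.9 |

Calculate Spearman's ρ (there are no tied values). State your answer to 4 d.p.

0.2000

Rank commute: 3, 4, 5, 2, 1
Rank satisfaction: 1, 3, 4, 5, 2
d = rank(commute) − rank(satisfaction): 2, 1, 1, -3, -1; Σd² = 16
ρ = 1 − 6Σd² / [n(n²−1)] = 1 − 6×16 / (5×24) = 1 − 96/120 ≈ 0.2000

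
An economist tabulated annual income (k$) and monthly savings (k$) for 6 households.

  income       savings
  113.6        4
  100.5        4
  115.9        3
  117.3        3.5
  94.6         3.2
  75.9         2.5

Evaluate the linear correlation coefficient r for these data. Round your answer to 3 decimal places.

0.574

n = 6, Σx = 617.8, Σy = 20.2, Σx² = 64907.28, Σy² = 69.74, Σxy = 2107.12
nΣxy − ΣxΣy = 12642.72 − 12479.56 = 163.16
nΣx² − (Σx)² = 389443.68 − 381676.84 = 7766.84; nΣy² − (Σy)² = 418.44 − 408.04 = 10.4
r = 163.16 / √(7766.84 × 10.4) = 163.16 / 284.2097 ≈ 0.574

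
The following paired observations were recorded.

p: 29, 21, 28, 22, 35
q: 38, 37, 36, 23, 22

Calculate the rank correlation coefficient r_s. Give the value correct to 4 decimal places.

Rank p: 4, 1, 3, 2, 5
Rank q: 5, 4, 3, 2, 1
d = rank(p) − rank(q): -1, -3, 0, 0, 4; Σd² = 26
ρ = 1 − 6Σd² / [n(n²−1)] = 1 − 6×26 / (5×24) = 1 − 156/120 ≈ -0.3000

-0.3000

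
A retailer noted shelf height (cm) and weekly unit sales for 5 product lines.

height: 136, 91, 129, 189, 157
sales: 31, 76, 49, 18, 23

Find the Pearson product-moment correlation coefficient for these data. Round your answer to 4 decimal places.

n = 5, Σx = 702, Σy = 197, Σx² = 103788, Σy² = 9991, Σxy = 24466
nΣxy − ΣxΣy = 122330 − 138294 = -15964
nΣx² − (Σx)² = 518940 − 492804 = 26136; nΣy² − (Σy)² = 49955 − 38809 = 11146
r = -15964 / √(26136 × 11146) = -15964 / 17067.8603 ≈ -0.9353

-0.9353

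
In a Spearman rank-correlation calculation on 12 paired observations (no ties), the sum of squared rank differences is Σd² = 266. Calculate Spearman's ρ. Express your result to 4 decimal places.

0.0699

ρ = 1 − 6Σd² / [n(n²−1)] = 1 − 6×266 / (12×143)
  = 1 − 1596/1716 = 1 − 0.93007 ≈ 0.0699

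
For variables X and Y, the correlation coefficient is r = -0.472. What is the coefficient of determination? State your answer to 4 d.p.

r² = (-0.472)² = 0.2228

0.2228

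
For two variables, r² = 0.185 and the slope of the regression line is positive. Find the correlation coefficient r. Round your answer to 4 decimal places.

0.4301

|r| = √0.185 = 0.4301
The association is positive, so r = 0.4301.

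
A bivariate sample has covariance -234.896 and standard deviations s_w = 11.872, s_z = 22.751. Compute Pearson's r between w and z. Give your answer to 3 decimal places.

r = Cov(w,z) / (s_w · s_z) = -234.896 / (11.872 × 22.751)
  = -234.896 / 270.0999 ≈ -0.870

-0.870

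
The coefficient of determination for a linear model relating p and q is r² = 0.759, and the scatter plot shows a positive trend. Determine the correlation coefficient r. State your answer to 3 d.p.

0.871

|r| = √0.759 = 0.871
The association is positive, so r = 0.871.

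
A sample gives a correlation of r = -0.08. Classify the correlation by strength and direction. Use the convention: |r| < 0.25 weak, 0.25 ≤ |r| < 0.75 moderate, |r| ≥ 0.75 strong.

weak negative

r = -0.08 < 0 so the relationship is negative.
|r| = 0.08, which falls in the weak range.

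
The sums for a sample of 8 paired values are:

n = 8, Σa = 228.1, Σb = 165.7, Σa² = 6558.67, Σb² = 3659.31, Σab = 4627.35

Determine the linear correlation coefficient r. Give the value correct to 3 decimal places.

r = (nΣab − ΣaΣb) / √[(nΣa² − (Σa)²)(nΣb² − (Σb)²)]
Numerator: 8×4627.35 − 228.1×165.7 = -777.37
Denominator: √[(52469.36 − 52029.61)(29274.48 − 27456.49)] = √[439.75 × 1817.99] = 894.1259
r = -777.37 / 894.1259 ≈ -0.869

-0.869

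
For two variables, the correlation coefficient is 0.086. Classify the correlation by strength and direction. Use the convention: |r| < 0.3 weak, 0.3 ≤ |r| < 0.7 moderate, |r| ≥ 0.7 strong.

weak positive

r = 0.086 > 0 so the relationship is positive.
|r| = 0.086, which falls in the weak range.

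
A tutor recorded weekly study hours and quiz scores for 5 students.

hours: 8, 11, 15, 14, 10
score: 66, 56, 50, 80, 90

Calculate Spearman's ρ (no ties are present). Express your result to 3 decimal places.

-0.500

Rank hours: 1, 3, 5, 4, 2
Rank score: 3, 2, 1, 4, 5
d = rank(hours) − rank(score): -2, 1, 4, 0, -3; Σd² = 30
ρ = 1 − 6Σd² / [n(n²−1)] = 1 − 6×30 / (5×24) = 1 − 180/120 ≈ -0.500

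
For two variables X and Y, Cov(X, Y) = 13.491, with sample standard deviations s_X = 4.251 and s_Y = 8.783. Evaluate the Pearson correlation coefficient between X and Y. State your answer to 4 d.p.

r = Cov(X,Y) / (s_X · s_Y) = 13.491 / (4.251 × 8.783)
  = 13.491 / 37.3365 ≈ 0.3613

0.3613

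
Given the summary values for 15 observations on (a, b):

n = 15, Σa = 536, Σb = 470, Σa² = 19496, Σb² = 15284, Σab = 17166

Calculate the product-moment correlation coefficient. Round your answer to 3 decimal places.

r = (nΣab − ΣaΣb) / √[(nΣa² − (Σa)²)(nΣb² − (Σb)²)]
Numerator: 15×17166 − 536×470 = 5570
Denominator: √[(292440 − 287296)(229260 − 220900)] = √[5144 × 8360] = 6557.7313
r = 5570 / 6557.7313 ≈ 0.849

0.849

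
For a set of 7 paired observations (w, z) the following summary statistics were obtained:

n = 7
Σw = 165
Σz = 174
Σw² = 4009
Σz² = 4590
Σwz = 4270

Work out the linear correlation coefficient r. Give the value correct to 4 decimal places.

r = (nΣwz − ΣwΣz) / √[(nΣw² − (Σw)²)(nΣz² − (Σz)²)]
Numerator: 7×4270 − 165×174 = 1180
Denominator: √[(28063 − 27225)(32130 − 30276)] = √[838 × 1854] = 1246.4558
r = 1180 / 1246.4558 ≈ 0.9467

0.9467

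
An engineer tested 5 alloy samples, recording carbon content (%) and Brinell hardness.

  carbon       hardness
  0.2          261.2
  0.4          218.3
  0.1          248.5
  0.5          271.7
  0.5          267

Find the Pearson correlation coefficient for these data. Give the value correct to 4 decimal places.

0.1979

n = 5, Σx = 1.7, Σy = 1266.7, Σx² = 0.71, Σy² = 322742.47, Σxy = 433.76
nΣxy − ΣxΣy = 2168.8 − 2153.39 = 15.41
nΣx² − (Σx)² = 3.55 − 2.89 = 0.66; nΣy² − (Σy)² = 1613712.35 − 1604528.89 = 9183.46
r = 15.41 / √(0.66 × 9183.46) = 15.41 / 77.8530 ≈ 0.1979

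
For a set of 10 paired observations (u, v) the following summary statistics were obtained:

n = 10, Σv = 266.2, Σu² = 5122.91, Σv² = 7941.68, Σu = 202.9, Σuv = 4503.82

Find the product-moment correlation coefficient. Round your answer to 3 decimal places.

-0.967

r = (nΣuv − ΣuΣv) / √[(nΣu² − (Σu)²)(nΣv² − (Σv)²)]
Numerator: 10×4503.82 − 202.9×266.2 = -8973.78
Denominator: √[(51229.1 − 41168.41)(79416.8 − 70862.44)] = √[10060.69 × 8554.36] = 9277.0019
r = -8973.78 / 9277.0019 ≈ -0.967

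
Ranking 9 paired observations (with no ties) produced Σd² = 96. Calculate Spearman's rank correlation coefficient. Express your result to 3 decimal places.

ρ = 1 − 6Σd² / [n(n²−1)] = 1 − 6×96 / (9×80)
  = 1 − 576/720 = 1 − 0.8000 ≈ 0.200

0.200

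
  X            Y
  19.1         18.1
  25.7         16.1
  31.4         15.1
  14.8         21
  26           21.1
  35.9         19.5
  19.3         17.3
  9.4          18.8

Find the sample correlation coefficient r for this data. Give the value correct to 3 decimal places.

-0.251

n = 8, ΣX = 181.6, ΣY = 147, ΣX² = 4655.96, ΣY² = 2734.02, ΣXY = 3303.68
nΣXY − ΣXΣY = 26429.44 − 26695.2 = -265.76
nΣX² − (ΣX)² = 37247.68 − 32978.56 = 4269.12; nΣY² − (ΣY)² = 21872.16 − 21609 = 263.16
r = -265.76 / √(4269.12 × 263.16) = -265.76 / 1059.9347 ≈ -0.251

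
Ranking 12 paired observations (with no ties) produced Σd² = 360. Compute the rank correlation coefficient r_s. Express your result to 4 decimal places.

ρ = 1 − 6Σd² / [n(n²−1)] = 1 − 6×360 / (12×143)
  = 1 − 2160/1716 = 1 − 1.25874 ≈ -0.2587

-0.2587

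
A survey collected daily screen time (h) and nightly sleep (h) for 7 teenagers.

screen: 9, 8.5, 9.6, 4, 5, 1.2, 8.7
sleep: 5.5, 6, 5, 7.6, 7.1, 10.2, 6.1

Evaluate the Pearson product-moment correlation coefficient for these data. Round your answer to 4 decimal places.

n = 7, Σx = 46, Σy = 47.5, Σx² = 363.54, Σy² = 340.67, Σxy = 279.71
nΣxy − ΣxΣy = 1957.97 − 2185 = -227.03
nΣx² − (Σx)² = 2544.78 − 2116 = 428.78; nΣy² − (Σy)² = 2384.69 − 2256.25 = 128.44
r = -227.03 / √(428.78 × 128.44) = -227.03 / 234.6753 ≈ -0.9674

-0.9674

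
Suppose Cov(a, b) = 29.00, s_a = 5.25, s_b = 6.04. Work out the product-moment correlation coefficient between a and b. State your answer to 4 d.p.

r = Cov(a,b) / (s_a · s_b) = 29.00 / (5.25 × 6.04)
  = 29.00 / 31.7100 ≈ 0.9145

0.9145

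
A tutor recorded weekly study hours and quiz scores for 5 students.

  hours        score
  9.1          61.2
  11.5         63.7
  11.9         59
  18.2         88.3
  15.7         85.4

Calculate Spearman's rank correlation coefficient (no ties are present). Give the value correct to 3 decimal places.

0.700

Rank hours: 1, 2, 3, 5, 4
Rank score: 2, 3, 1, 5, 4
d = rank(hours) − rank(score): -1, -1, 2, 0, 0; Σd² = 6
ρ = 1 − 6Σd² / [n(n²−1)] = 1 − 6×6 / (5×24) = 1 − 36/120 ≈ 0.700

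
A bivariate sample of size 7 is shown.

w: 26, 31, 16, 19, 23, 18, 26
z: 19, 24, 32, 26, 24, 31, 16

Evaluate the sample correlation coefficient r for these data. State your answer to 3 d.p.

n = 7, Σw = 159, Σz = 172, Σw² = 3783, Σz² = 4430, Σwz = 3770
nΣwz − ΣwΣz = 26390 − 27348 = -958
nΣw² − (Σw)² = 26481 − 25281 = 1200; nΣz² − (Σz)² = 31010 − 29584 = 1426
r = -958 / √(1200 × 1426) = -958 / 1308.1284 ≈ -0.732

-0.732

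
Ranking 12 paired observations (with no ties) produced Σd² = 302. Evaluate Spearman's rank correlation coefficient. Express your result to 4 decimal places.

ρ = 1 − 6Σd² / [n(n²−1)] = 1 − 6×302 / (12×143)
  = 1 − 1812/1716 = 1 − 1.05594 ≈ -0.0559

-0.0559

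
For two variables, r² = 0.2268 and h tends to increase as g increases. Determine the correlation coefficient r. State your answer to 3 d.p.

0.476

|r| = √0.2268 = 0.476
The association is positive, so r = 0.476.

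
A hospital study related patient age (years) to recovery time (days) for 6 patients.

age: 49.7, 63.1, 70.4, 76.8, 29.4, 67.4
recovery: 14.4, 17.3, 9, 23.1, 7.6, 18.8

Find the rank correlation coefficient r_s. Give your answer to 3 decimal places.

0.657

Rank age: 2, 3, 5, 6, 1, 4
Rank recovery: 3, 4, 2, 6, 1, 5
d = rank(age) − rank(recovery): -1, -1, 3, 0, 0, -1; Σd² = 12
ρ = 1 − 6Σd² / [n(n²−1)] = 1 − 6×12 / (6×35) = 1 − 72/210 ≈ 0.657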